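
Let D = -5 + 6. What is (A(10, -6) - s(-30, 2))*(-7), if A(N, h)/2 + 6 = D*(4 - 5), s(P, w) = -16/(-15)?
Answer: 1582/15 ≈ 105.47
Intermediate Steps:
D = 1
s(P, w) = 16/15 (s(P, w) = -16*(-1/15) = 16/15)
A(N, h) = -14 (A(N, h) = -12 + 2*(1*(4 - 5)) = -12 + 2*(1*(-1)) = -12 + 2*(-1) = -12 - 2 = -14)
(A(10, -6) - s(-30, 2))*(-7) = (-14 - 1*16/15)*(-7) = (-14 - 16/15)*(-7) = -226/15*(-7) = 1582/15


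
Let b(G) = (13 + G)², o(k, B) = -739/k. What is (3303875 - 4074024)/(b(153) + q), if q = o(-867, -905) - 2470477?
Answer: 667719183/2118011768 ≈ 0.31526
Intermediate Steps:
q = -2141902820/867 (q = -739/(-867) - 2470477 = -739*(-1/867) - 2470477 = 739/867 - 2470477 = -2141902820/867 ≈ -2.4705e+6)
(3303875 - 4074024)/(b(153) + q) = (3303875 - 4074024)/((13 + 153)² - 2141902820/867) = -770149/(166² - 2141902820/867) = -770149/(27556 - 2141902820/867) = -770149/(-2118011768/867) = -770149*(-867/2118011768) = 667719183/2118011768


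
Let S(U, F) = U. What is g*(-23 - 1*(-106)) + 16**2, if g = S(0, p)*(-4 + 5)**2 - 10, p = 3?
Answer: -574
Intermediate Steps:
g = -10 (g = 0*(-4 + 5)**2 - 10 = 0*1**2 - 10 = 0*1 - 10 = 0 - 10 = -10)
g*(-23 - 1*(-106)) + 16**2 = -10*(-23 - 1*(-106)) + 16**2 = -10*(-23 + 106) + 256 = -10*83 + 256 = -830 + 256 = -574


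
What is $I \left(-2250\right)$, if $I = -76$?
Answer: $171000$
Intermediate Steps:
$I \left(-2250\right) = \left(-76\right) \left(-2250\right) = 171000$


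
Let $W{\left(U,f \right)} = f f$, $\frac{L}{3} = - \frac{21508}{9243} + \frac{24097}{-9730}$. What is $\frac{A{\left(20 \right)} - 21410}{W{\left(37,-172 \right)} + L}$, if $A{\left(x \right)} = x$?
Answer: $- \frac{641232200700}{886440996509} \approx -0.72338$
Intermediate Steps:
$L = - \frac{432001411}{29978130}$ ($L = 3 \left(- \frac{21508}{9243} + \frac{24097}{-9730}\right) = 3 \left(\left(-21508\right) \frac{1}{9243} + 24097 \left(- \frac{1}{9730}\right)\right) = 3 \left(- \frac{21508}{9243} - \frac{24097}{9730}\right) = 3 \left(- \frac{432001411}{89934390}\right) = - \frac{432001411}{29978130} \approx -14.411$)
$W{\left(U,f \right)} = f^{2}$
$\frac{A{\left(20 \right)} - 21410}{W{\left(37,-172 \right)} + L} = \frac{20 - 21410}{\left(-172\right)^{2} - \frac{432001411}{29978130}} = - \frac{21390}{29584 - \frac{432001411}{29978130}} = - \frac{21390}{\frac{886440996509}{29978130}} = \left(-21390\right) \frac{29978130}{886440996509} = - \frac{641232200700}{886440996509}$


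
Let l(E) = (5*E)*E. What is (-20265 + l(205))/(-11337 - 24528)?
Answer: -37972/7173 ≈ -5.2937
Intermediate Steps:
l(E) = 5*E²
(-20265 + l(205))/(-11337 - 24528) = (-20265 + 5*205²)/(-11337 - 24528) = (-20265 + 5*42025)/(-35865) = (-20265 + 210125)*(-1/35865) = 189860*(-1/35865) = -37972/7173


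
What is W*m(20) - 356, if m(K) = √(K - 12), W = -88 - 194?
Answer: -356 - 564*√2 ≈ -1153.6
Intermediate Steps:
W = -282
m(K) = √(-12 + K)
W*m(20) - 356 = -282*√(-12 + 20) - 356 = -564*√2 - 356 = -356 - 564*√2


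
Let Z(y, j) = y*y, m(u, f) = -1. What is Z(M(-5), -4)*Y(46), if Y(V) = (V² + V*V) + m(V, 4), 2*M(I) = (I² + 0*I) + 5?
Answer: 951975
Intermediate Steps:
M(I) = 5/2 + I²/2 (M(I) = ((I² + 0*I) + 5)/2 = ((I² + 0) + 5)/2 = (I² + 5)/2 = (5 + I²)/2 = 5/2 + I²/2)
Z(y, j) = y²
Y(V) = -1 + 2*V² (Y(V) = (V² + V*V) - 1 = (V² + V²) - 1 = 2*V² - 1 = -1 + 2*V²)
Z(M(-5), -4)*Y(46) = (5/2 + (½)*(-5)²)²*(-1 + 2*46²) = (5/2 + (½)*25)²*(-1 + 2*2116) = (5/2 + 25/2)²*(-1 + 4232) = 15²*4231 = 225*4231 = 951975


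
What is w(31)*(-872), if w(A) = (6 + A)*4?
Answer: -129056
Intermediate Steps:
w(A) = 24 + 4*A
w(31)*(-872) = (24 + 4*31)*(-872) = (24 + 124)*(-872) = 148*(-872) = -129056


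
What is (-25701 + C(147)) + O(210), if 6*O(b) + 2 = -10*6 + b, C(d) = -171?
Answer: -77542/3 ≈ -25847.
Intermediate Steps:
O(b) = -31/3 + b/6 (O(b) = -⅓ + (-10*6 + b)/6 = -⅓ + (-60 + b)/6 = -⅓ + (-10 + b/6) = -31/3 + b/6)
(-25701 + C(147)) + O(210) = (-25701 - 171) + (-31/3 + (⅙)*210) = -25872 + (-31/3 + 35) = -25872 + 74/3 = -77542/3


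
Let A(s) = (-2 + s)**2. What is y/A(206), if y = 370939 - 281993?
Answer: 44473/20808 ≈ 2.1373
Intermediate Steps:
y = 88946
y/A(206) = 88946/((-2 + 206)**2) = 88946/(204**2) = 88946/41616 = 88946*(1/41616) = 44473/20808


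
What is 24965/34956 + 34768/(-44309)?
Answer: -109176023/1548865404 ≈ -0.070488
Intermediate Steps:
24965/34956 + 34768/(-44309) = 24965*(1/34956) + 34768*(-1/44309) = 24965/34956 - 34768/44309 = -109176023/1548865404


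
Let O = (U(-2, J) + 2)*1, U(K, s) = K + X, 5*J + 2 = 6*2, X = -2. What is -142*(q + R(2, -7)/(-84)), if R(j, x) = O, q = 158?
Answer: -471227/21 ≈ -22439.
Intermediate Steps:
J = 2 (J = -⅖ + (6*2)/5 = -⅖ + (⅕)*12 = -⅖ + 12/5 = 2)
U(K, s) = -2 + K (U(K, s) = K - 2 = -2 + K)
O = -2 (O = ((-2 - 2) + 2)*1 = (-4 + 2)*1 = -2*1 = -2)
R(j, x) = -2
-142*(q + R(2, -7)/(-84)) = -142*(158 - 2/(-84)) = -142*(158 - 2*(-1/84)) = -142*(158 + 1/42) = -142*6637/42 = -471227/21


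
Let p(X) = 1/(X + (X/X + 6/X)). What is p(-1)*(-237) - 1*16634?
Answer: -33189/2 ≈ -16595.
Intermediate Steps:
p(X) = 1/(1 + X + 6/X) (p(X) = 1/(X + (1 + 6/X)) = 1/(1 + X + 6/X))
p(-1)*(-237) - 1*16634 = -1/(6 - 1 + (-1)**2)*(-237) - 1*16634 = -1/(6 - 1 + 1)*(-237) - 16634 = -1/6*(-237) - 16634 = 79/2 - 16634 = -33189/2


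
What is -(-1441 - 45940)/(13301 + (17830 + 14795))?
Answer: 47381/45926 ≈ 1.0317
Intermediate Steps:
-(-1441 - 45940)/(13301 + (17830 + 14795)) = -(-47381)/(13301 + 32625) = -(-47381)/45926 = -1*(-47381/45926) = 47381/45926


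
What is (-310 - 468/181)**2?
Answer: 3201070084/32761 ≈ 97710.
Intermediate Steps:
(-310 - 468/181)**2 = (-56578/181)**2 = 3201070084/32761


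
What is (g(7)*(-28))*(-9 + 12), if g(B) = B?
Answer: -588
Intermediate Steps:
(g(7)*(-28))*(-9 + 12) = (7*(-28))*(-9 + 12) = -196*3 = -588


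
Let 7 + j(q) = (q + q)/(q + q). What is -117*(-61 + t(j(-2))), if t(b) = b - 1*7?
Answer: 8658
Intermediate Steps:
j(q) = -6 (j(q) = -7 + (q + q)/(q + q) = -7 + (2*q)/((2*q)) = -7 + (2*q)*(1/(2*q)) = -7 + 1 = -6)
t(b) = -7 + b (t(b) = b - 7 = -7 + b)
-117*(-61 + t(j(-2))) = -117*(-61 + (-7 - 6)) = -117*(-61 - 13) = -117*(-74) = 8658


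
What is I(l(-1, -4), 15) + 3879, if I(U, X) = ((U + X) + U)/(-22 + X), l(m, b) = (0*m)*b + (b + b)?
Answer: 27154/7 ≈ 3879.1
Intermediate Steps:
l(m, b) = 2*b (l(m, b) = 0*b + 2*b = 0 + 2*b = 2*b)
I(U, X) = (X + 2*U)/(-22 + X)
I(l(-1, -4), 15) + 3879 = (15 + 2*(2*(-4)))/(-22 + 15) + 3879 = (15 + 2*(-8))/(-7) + 3879 = -(15 - 16)/7 + 3879 = -⅐*(-1) + 3879 = ⅐ + 3879 = 27154/7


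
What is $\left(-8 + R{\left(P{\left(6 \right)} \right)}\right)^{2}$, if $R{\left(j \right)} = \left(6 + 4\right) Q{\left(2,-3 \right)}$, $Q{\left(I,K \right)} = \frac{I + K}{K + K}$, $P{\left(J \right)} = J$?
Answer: $\frac{361}{9} \approx 40.111$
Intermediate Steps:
$Q{\left(I,K \right)} = \frac{I + K}{2 K}$
$R{\left(j \right)} = \frac{5}{3}$ ($R{\left(j \right)} = \left(6 + 4\right) \frac{2 - 3}{2 \left(-3\right)} = 10 \cdot \frac{1}{2} \left(- \frac{1}{3}\right) \left(-1\right) = 10 \cdot \frac{1}{6} = \frac{5}{3}$)
$\left(-8 + R{\left(P{\left(6 \right)} \right)}\right)^{2} = \left(-8 + \frac{5}{3}\right)^{2} = \left(- \frac{19}{3}\right)^{2} = \frac{361}{9}$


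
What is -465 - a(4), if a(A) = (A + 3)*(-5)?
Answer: -430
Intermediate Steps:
a(A) = -15 - 5*A (a(A) = (3 + A)*(-5) = -15 - 5*A)
-465 - a(4) = -465 - (-15 - 5*4) = -465 - (-15 - 20) = -465 - 1*(-35) = -465 + 35 = -430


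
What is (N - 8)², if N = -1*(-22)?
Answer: 196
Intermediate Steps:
N = 22
(N - 8)² = (22 - 8)² = 14² = 196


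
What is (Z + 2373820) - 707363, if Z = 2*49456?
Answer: 1765369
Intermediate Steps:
Z = 98912
(Z + 2373820) - 707363 = (98912 + 2373820) - 707363 = 2472732 - 707363 = 1765369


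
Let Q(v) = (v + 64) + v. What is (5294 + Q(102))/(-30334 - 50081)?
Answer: -618/8935 ≈ -0.069166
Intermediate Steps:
Q(v) = 64 + 2*v (Q(v) = (64 + v) + v = 64 + 2*v)
(5294 + Q(102))/(-30334 - 50081) = (5294 + (64 + 2*102))/(-30334 - 50081) = (5294 + (64 + 204))/(-80415) = (5294 + 268)*(-1/80415) = 5562*(-1/80415) = -618/8935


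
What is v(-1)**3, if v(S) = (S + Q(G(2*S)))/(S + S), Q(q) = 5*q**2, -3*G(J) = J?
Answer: -1331/5832 ≈ -0.22822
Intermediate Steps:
G(J) = -J/3
v(S) = (S + 20*S**2/9)/(2*S) (v(S) = (S + 5*(-2*S/3)**2)/(S + S) = (S + 5*(-2*S/3)**2)/((2*S)) = (S + 5*(4*S**2/9))*(1/(2*S)) = (S + 20*S**2/9)*(1/(2*S)) = (S + 20*S**2/9)/(2*S))
v(-1)**3 = (1/2 + (10/9)*(-1))**3 = (1/2 - 10/9)**3 = (-11/18)**3 = -1331/5832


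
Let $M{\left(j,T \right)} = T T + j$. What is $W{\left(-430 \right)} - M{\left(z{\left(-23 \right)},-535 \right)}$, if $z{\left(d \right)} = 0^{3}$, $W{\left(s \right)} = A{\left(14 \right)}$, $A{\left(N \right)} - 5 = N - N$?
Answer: $-286220$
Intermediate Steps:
$A{\left(N \right)} = 5$ ($A{\left(N \right)} = 5 + \left(N - N\right) = 5 + 0 = 5$)
$W{\left(s \right)} = 5$
$z{\left(d \right)} = 0$
$M{\left(j,T \right)} = j + T^{2}$ ($M{\left(j,T \right)} = T^{2} + j = j + T^{2}$)
$W{\left(-430 \right)} - M{\left(z{\left(-23 \right)},-535 \right)} = 5 - \left(0 + \left(-535\right)^{2}\right) = 5 - \left(0 + 286225\right) = 5 - 286225 = -286220$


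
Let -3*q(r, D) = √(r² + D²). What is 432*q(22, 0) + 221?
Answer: -2947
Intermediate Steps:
q(r, D) = -√(D² + r²)/3 (q(r, D) = -√(r² + D²)/3 = -√(D² + r²)/3)
432*q(22, 0) + 221 = 432*(-√(0² + 22²)/3) + 221 = 432*(-√(0 + 484)/3) + 221 = 432*(-√484/3) + 221 = 432*(-⅓*22) + 221 = 432*(-22/3) + 221 = -3168 + 221 = -2947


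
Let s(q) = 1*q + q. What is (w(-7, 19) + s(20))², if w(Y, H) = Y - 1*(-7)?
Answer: 1600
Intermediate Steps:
w(Y, H) = 7 + Y (w(Y, H) = Y + 7 = 7 + Y)
s(q) = 2*q (s(q) = q + q = 2*q)
(w(-7, 19) + s(20))² = ((7 - 7) + 2*20)² = (0 + 40)² = 40² = 1600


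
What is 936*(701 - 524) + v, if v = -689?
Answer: 164983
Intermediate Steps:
936*(701 - 524) + v = 936*(701 - 524) - 689 = 936*177 - 689 = 165672 - 689 = 164983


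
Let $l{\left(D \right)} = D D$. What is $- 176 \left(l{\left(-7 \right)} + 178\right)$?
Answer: $-39952$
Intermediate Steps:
$l{\left(D \right)} = D^{2}$
$- 176 \left(l{\left(-7 \right)} + 178\right) = - 176 \left(\left(-7\right)^{2} + 178\right) = - 176 \left(49 + 178\right) = \left(-176\right) 227 = -39952$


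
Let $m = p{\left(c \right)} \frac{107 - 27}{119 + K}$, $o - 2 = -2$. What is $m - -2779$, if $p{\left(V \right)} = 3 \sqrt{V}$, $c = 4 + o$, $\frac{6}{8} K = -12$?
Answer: $\frac{286717}{103} \approx 2783.7$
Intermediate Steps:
$o = 0$ ($o = 2 - 2 = 0$)
$K = -16$ ($K = \frac{4}{3} \left(-12\right) = -16$)
$c = 4$ ($c = 4 + 0 = 4$)
$m = \frac{480}{103}$ ($m = 3 \sqrt{4} \frac{107 - 27}{119 - 16} = 3 \cdot 2 \cdot \frac{80}{103} = 6 \cdot 80 \cdot \frac{1}{103} = 6 \cdot \frac{80}{103} = \frac{480}{103} \approx 4.6602$)
$m - -2779 = \frac{480}{103} - -2779 = \frac{480}{103} + 2779 = \frac{286717}{103}$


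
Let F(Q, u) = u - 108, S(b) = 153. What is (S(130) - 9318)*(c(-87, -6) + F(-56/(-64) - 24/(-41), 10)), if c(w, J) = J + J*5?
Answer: 1228110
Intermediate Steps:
c(w, J) = 6*J (c(w, J) = J + 5*J = 6*J)
F(Q, u) = -108 + u
(S(130) - 9318)*(c(-87, -6) + F(-56/(-64) - 24/(-41), 10)) = (153 - 9318)*(6*(-6) + (-108 + 10)) = -9165*(-36 - 98) = -9165*(-134) = 1228110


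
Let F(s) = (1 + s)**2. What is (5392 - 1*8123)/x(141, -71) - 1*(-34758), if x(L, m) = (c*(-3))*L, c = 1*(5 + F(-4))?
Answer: 205839607/5922 ≈ 34758.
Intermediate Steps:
c = 14 (c = 1*(5 + (1 - 4)**2) = 1*(5 + (-3)**2) = 1*(5 + 9) = 1*14 = 14)
x(L, m) = -42*L (x(L, m) = (14*(-3))*L = -42*L)
(5392 - 1*8123)/x(141, -71) - 1*(-34758) = (5392 - 1*8123)/((-42*141)) - 1*(-34758) = (5392 - 8123)/(-5922) + 34758 = -2731*(-1/5922) + 34758 = 2731/5922 + 34758 = 205839607/5922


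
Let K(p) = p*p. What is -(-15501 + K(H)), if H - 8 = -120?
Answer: 2957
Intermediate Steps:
H = -112 (H = 8 - 120 = -112)
K(p) = p²
-(-15501 + K(H)) = -(-15501 + (-112)²) = -(-15501 + 12544) = -1*(-2957) = 2957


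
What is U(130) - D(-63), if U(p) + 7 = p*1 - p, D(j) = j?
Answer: 56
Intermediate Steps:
U(p) = -7 (U(p) = -7 + (p*1 - p) = -7 + (p - p) = -7 + 0 = -7)
U(130) - D(-63) = -7 - 1*(-63) = -7 + 63 = 56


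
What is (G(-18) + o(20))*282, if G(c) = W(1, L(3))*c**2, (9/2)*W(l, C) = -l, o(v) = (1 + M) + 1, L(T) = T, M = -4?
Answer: -20868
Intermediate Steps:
o(v) = -2 (o(v) = (1 - 4) + 1 = -3 + 1 = -2)
W(l, C) = -2*l/9 (W(l, C) = 2*(-l)/9 = -2*l/9)
G(c) = -2*c**2/9 (G(c) = (-2/9*1)*c**2 = -2*c**2/9)
(G(-18) + o(20))*282 = (-2/9*(-18)**2 - 2)*282 = (-2/9*324 - 2)*282 = (-72 - 2)*282 = -74*282 = -20868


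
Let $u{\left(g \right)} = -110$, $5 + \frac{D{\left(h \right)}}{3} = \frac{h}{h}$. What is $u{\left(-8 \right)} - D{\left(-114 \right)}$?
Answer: $-98$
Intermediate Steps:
$D{\left(h \right)} = -12$ ($D{\left(h \right)} = -15 + 3 \frac{h}{h} = -15 + 3 \cdot 1 = -15 + 3 = -12$)
$u{\left(-8 \right)} - D{\left(-114 \right)} = -110 - -12 = -110 + 12 = -98$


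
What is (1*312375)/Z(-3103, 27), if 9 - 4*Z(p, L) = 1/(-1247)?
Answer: 389531625/2806 ≈ 1.3882e+5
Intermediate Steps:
Z(p, L) = 2806/1247 (Z(p, L) = 9/4 - ¼/(-1247) = 9/4 - ¼*(-1/1247) = 9/4 + 1/4988 = 2806/1247)
(1*312375)/Z(-3103, 27) = (1*312375)/(2806/1247) = 312375*(1247/2806) = 389531625/2806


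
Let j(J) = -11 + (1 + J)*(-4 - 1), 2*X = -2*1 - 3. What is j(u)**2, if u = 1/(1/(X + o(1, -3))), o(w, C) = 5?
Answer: 3249/4 ≈ 812.25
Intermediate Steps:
X = -5/2 (X = (-2*1 - 3)/2 = (-2 - 3)/2 = (1/2)*(-5) = -5/2 ≈ -2.5000)
u = 5/2 (u = 1/(1/(-5/2 + 5)) = 1/(1/(5/2)) = 1/(2/5) = 5/2 ≈ 2.5000)
j(J) = -16 - 5*J (j(J) = -11 + (1 + J)*(-5) = -11 + (-5 - 5*J) = -16 - 5*J)
j(u)**2 = (-16 - 5*5/2)**2 = (-16 - 25/2)**2 = (-57/2)**2 = 3249/4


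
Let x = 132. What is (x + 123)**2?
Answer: 65025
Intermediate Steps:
(x + 123)**2 = (132 + 123)**2 = 255**2 = 65025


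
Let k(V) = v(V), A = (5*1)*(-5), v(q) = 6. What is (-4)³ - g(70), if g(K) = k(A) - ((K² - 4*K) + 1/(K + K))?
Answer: 637001/140 ≈ 4550.0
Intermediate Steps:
A = -25 (A = 5*(-5) = -25)
k(V) = 6
g(K) = 6 - K² + 4*K - 1/(2*K) (g(K) = 6 - ((K² - 4*K) + 1/(K + K)) = 6 - ((K² - 4*K) + 1/(2*K)) = 6 - (K² + 1/(2*K) - 4*K) = 6 + (-K² + 4*K - 1/(2*K)) = 6 - K² + 4*K - 1/(2*K))
(-4)³ - g(70) = (-4)³ - (6 - 1*70² + 4*70 - ½/70) = -64 - (6 - 1*4900 + 280 - ½*1/70) = -64 - (6 - 4900 + 280 - 1/140) = -64 - 1*(-645961/140) = -64 + 645961/140 = 637001/140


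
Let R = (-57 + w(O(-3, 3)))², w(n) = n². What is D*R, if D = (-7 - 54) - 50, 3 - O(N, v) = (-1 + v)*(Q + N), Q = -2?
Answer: -1392384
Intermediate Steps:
O(N, v) = 3 - (-1 + v)*(-2 + N)
D = -111 (D = -61 - 50 = -111)
R = 12544 (R = (-57 + (1 - 3 + 2*3 - 1*(-3)*3)²)² = (-57 + (1 - 3 + 6 + 9)²)² = (-57 + 13²)² = (-57 + 169)² = 112² = 12544)
D*R = -111*12544 = -1392384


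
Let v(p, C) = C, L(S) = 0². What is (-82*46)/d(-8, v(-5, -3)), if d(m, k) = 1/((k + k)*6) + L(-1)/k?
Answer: 135792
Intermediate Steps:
L(S) = 0
d(m, k) = 1/(12*k) (d(m, k) = 1/((k + k)*6) + 0/k = (⅙)/(2*k) + 0 = (1/(2*k))*(⅙) + 0 = 1/(12*k) + 0 = 1/(12*k))
(-82*46)/d(-8, v(-5, -3)) = (-82*46)/(((1/12)/(-3))) = -3772/((1/12)*(-⅓)) = -3772/(-1/36) = -3772*(-36) = 135792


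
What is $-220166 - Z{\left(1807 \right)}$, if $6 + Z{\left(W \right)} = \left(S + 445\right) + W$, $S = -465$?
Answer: $-221947$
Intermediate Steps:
$Z{\left(W \right)} = -26 + W$ ($Z{\left(W \right)} = -6 + \left(\left(-465 + 445\right) + W\right) = -6 + \left(-20 + W\right) = -26 + W$)
$-220166 - Z{\left(1807 \right)} = -220166 - \left(-26 + 1807\right) = -220166 - 1781 = -221947$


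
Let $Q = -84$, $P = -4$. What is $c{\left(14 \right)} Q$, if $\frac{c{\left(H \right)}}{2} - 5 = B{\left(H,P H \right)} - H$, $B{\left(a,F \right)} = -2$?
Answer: $1848$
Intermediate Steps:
$c{\left(H \right)} = 6 - 2 H$ ($c{\left(H \right)} = 10 + 2 \left(-2 - H\right) = 10 - \left(4 + 2 H\right) = 6 - 2 H$)
$c{\left(14 \right)} Q = \left(6 - 28\right) \left(-84\right) = \left(-22\right) \left(-84\right) = 1848$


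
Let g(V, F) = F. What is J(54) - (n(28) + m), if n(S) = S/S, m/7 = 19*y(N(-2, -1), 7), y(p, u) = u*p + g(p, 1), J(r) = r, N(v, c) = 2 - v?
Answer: -3804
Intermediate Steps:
y(p, u) = 1 + p*u (y(p, u) = u*p + 1 = p*u + 1 = 1 + p*u)
m = 3857 (m = 7*(19*(1 + (2 - 1*(-2))*7)) = 7*(19*(1 + (2 + 2)*7)) = 7*(19*(1 + 4*7)) = 7*(19*(1 + 28)) = 7*(19*29) = 7*551 = 3857)
n(S) = 1
J(54) - (n(28) + m) = 54 - (1 + 3857) = 54 - 1*3858 = 54 - 3858 = -3804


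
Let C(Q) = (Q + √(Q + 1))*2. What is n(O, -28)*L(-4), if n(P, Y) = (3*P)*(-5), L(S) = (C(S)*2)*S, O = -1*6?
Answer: 5760 - 1440*I*√3 ≈ 5760.0 - 2494.2*I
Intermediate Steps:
C(Q) = 2*Q + 2*√(1 + Q) (C(Q) = (Q + √(1 + Q))*2 = 2*Q + 2*√(1 + Q))
O = -6
L(S) = S*(4*S + 4*√(1 + S)) (L(S) = ((2*S + 2*√(1 + S))*2)*S = (4*S + 4*√(1 + S))*S = S*(4*S + 4*√(1 + S)))
n(P, Y) = -15*P
n(O, -28)*L(-4) = (-15*(-6))*(4*(-4)*(-4 + √(1 - 4))) = 90*(4*(-4)*(-4 + √(-3))) = 90*(4*(-4)*(-4 + I*√3)) = 90*(64 - 16*I*√3) = 5760 - 1440*I*√3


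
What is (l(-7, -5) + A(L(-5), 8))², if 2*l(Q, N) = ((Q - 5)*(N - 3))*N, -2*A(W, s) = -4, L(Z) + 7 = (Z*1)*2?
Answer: 56644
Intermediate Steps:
L(Z) = -7 + 2*Z (L(Z) = -7 + (Z*1)*2 = -7 + Z*2 = -7 + 2*Z)
A(W, s) = 2 (A(W, s) = -½*(-4) = 2)
l(Q, N) = N*(-5 + Q)*(-3 + N)/2 (l(Q, N) = (((Q - 5)*(N - 3))*N)/2 = (((-5 + Q)*(-3 + N))*N)/2 = (N*(-5 + Q)*(-3 + N))/2 = N*(-5 + Q)*(-3 + N)/2)
(l(-7, -5) + A(L(-5), 8))² = ((½)*(-5)*(15 - 5*(-5) - 3*(-7) - 5*(-7)) + 2)² = ((½)*(-5)*(15 + 25 + 21 + 35) + 2)² = ((½)*(-5)*96 + 2)² = (-240 + 2)² = (-238)² = 56644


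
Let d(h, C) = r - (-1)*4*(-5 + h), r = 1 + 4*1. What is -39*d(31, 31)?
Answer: -4251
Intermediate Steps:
r = 5 (r = 1 + 4 = 5)
d(h, C) = -15 + 4*h (d(h, C) = 5 - (-1)*4*(-5 + h) = 5 - (-1)*(-20 + 4*h) = 5 - (20 - 4*h) = 5 + (-20 + 4*h) = -15 + 4*h)
-39*d(31, 31) = -39*(-15 + 4*31) = -39*(-15 + 124) = -39*109 = -4251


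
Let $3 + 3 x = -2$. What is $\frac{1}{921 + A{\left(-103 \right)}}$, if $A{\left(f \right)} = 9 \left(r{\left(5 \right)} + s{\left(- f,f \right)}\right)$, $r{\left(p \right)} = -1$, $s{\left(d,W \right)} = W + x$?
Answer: $- \frac{1}{30} \approx -0.033333$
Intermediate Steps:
$x = - \frac{5}{3}$ ($x = -1 + \frac{1}{3} \left(-2\right) = -1 - \frac{2}{3} = - \frac{5}{3} \approx -1.6667$)
$s{\left(d,W \right)} = - \frac{5}{3} + W$ ($s{\left(d,W \right)} = W - \frac{5}{3} = - \frac{5}{3} + W$)
$A{\left(f \right)} = -24 + 9 f$ ($A{\left(f \right)} = 9 \left(-1 + \left(- \frac{5}{3} + f\right)\right) = 9 \left(- \frac{8}{3} + f\right) = -24 + 9 f$)
$\frac{1}{921 + A{\left(-103 \right)}} = \frac{1}{921 + \left(-24 + 9 \left(-103\right)\right)} = \frac{1}{921 - 951} = \frac{1}{-30} = - \frac{1}{30}$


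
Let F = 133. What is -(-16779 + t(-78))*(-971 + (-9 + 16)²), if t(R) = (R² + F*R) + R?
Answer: -19497534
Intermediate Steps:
t(R) = R² + 134*R (t(R) = (R² + 133*R) + R = R² + 134*R)
-(-16779 + t(-78))*(-971 + (-9 + 16)²) = -(-16779 - 78*(134 - 78))*(-971 + (-9 + 16)²) = -(-16779 - 78*56)*(-971 + 7²) = -(-16779 - 4368)*(-971 + 49) = -(-21147)*(-922) = -1*19497534 = -19497534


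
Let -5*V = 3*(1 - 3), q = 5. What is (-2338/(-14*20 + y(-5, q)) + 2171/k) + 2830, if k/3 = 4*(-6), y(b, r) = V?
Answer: 140928373/50184 ≈ 2808.2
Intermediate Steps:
V = 6/5 (V = -3*(1 - 3)/5 = -3*(-2)/5 = -1/5*(-6) = 6/5 ≈ 1.2000)
y(b, r) = 6/5
k = -72 (k = 3*(4*(-6)) = 3*(-24) = -72)
(-2338/(-14*20 + y(-5, q)) + 2171/k) + 2830 = (-2338/(-14*20 + 6/5) + 2171/(-72)) + 2830 = (-2338/(-280 + 6/5) + 2171*(-1/72)) + 2830 = (-2338/(-1394/5) - 2171/72) + 2830 = (-2338*(-5/1394) - 2171/72) + 2830 = (5845/697 - 2171/72) + 2830 = -1092347/50184 + 2830 = 140928373/50184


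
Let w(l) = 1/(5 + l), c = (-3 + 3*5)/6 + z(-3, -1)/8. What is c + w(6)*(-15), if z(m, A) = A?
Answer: 45/88 ≈ 0.51136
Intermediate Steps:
c = 15/8 (c = (-3 + 3*5)/6 - 1/8 = (-3 + 15)*(1/6) - 1*1/8 = 12*(1/6) - 1/8 = 2 - 1/8 = 15/8 ≈ 1.8750)
c + w(6)*(-15) = 15/8 - 15/(5 + 6) = 15/8 - 15/11 = 45/88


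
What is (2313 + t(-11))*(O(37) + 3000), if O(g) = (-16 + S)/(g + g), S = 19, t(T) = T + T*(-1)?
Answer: 513492939/74 ≈ 6.9391e+6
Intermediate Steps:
t(T) = 0 (t(T) = T - T = 0)
O(g) = 3/(2*g) (O(g) = (-16 + 19)/(g + g) = 3/((2*g)) = 3*(1/(2*g)) = 3/(2*g))
(2313 + t(-11))*(O(37) + 3000) = (2313 + 0)*((3/2)/37 + 3000) = 2313*((3/2)*(1/37) + 3000) = 2313*(3/74 + 3000) = 2313*(222003/74) = 513492939/74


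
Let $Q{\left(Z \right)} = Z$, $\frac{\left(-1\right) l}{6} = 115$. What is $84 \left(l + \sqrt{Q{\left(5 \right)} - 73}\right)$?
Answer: $-57960 + 168 i \sqrt{17} \approx -57960.0 + 692.68 i$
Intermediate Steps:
$l = -690$ ($l = \left(-6\right) 115 = -690$)
$84 \left(l + \sqrt{Q{\left(5 \right)} - 73}\right) = 84 \left(-690 + \sqrt{5 - 73}\right) = 84 \left(-690 + \sqrt{-68}\right) = 84 \left(-690 + 2 i \sqrt{17}\right) = -57960 + 168 i \sqrt{17}$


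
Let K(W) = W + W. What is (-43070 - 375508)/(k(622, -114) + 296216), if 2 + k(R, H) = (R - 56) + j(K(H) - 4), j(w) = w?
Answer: -209289/148274 ≈ -1.4115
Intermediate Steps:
K(W) = 2*W
k(R, H) = -62 + R + 2*H (k(R, H) = -2 + ((R - 56) + (2*H - 4)) = -2 + ((-56 + R) + (-4 + 2*H)) = -2 + (-60 + R + 2*H) = -62 + R + 2*H)
(-43070 - 375508)/(k(622, -114) + 296216) = (-43070 - 375508)/((-62 + 622 + 2*(-114)) + 296216) = -418578/((-62 + 622 - 228) + 296216) = -418578/(332 + 296216) = -418578/296548 = -418578*1/296548 = -209289/148274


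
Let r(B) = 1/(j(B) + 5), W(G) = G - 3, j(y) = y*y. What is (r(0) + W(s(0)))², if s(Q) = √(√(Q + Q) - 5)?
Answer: 71/25 - 28*I*√5/5 ≈ 2.84 - 12.522*I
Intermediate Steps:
j(y) = y²
s(Q) = √(-5 + √2*√Q) (s(Q) = √(√(2*Q) - 5) = √(√2*√Q - 5) = √(-5 + √2*√Q))
W(G) = -3 + G
r(B) = 1/(5 + B²) (r(B) = 1/(B² + 5) = 1/(5 + B²))
(r(0) + W(s(0)))² = (1/(5 + 0²) + (-3 + √(-5 + √2*√0)))² = (1/(5 + 0) + (-3 + √(-5 + √2*0)))² = (1/5 + (-3 + √(-5 + 0)))² = (⅕ + (-3 + √(-5)))² = (⅕ + (-3 + I*√5))² = (-14/5 + I*√5)²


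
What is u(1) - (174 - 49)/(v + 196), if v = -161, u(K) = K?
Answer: -18/7 ≈ -2.5714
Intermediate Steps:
u(1) - (174 - 49)/(v + 196) = 1 - (174 - 49)/(-161 + 196) = 1 - 125/35 = 1 - 1*25/7 = 1 - 25/7 = -18/7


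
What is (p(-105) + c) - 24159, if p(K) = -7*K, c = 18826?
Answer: -4598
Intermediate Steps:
(p(-105) + c) - 24159 = (-7*(-105) + 18826) - 24159 = (735 + 18826) - 24159 = 19561 - 24159 = -4598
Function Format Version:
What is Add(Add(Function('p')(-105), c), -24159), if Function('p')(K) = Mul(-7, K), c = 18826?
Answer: -4598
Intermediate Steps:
Add(Add(Function('p')(-105), c), -24159) = Add(Add(Mul(-7, -105), 18826), -24159) = Add(Add(735, 18826), -24159) = Add(19561, -24159) = -4598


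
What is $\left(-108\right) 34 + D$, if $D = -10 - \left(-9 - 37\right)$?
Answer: $-3636$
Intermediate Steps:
$D = 36$ ($D = -10 - -46 = -10 + 46 = 36$)
$\left(-108\right) 34 + D = \left(-108\right) 34 + 36 = -3672 + 36 = -3636$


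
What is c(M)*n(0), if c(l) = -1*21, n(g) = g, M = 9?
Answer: 0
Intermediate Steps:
c(l) = -21
c(M)*n(0) = -21*0 = 0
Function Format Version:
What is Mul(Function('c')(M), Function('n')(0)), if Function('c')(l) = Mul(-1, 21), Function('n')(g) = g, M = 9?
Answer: 0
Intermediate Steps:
Function('c')(l) = -21
Mul(Function('c')(M), Function('n')(0)) = Mul(-21, 0) = 0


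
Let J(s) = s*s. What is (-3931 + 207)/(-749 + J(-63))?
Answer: -133/115 ≈ -1.1565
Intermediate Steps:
J(s) = s²
(-3931 + 207)/(-749 + J(-63)) = (-3931 + 207)/(-749 + (-63)²) = -3724/(-749 + 3969) = -3724/3220 = -3724*1/3220 = -133/115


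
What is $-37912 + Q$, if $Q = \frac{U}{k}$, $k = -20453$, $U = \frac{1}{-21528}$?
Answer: $- \frac{16693115519807}{440312184} \approx -37912.0$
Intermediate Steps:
$U = - \frac{1}{21528} \approx -4.6451 \cdot 10^{-5}$
$Q = \frac{1}{440312184}$ ($Q = - \frac{1}{21528 \left(-20453\right)} = \left(- \frac{1}{21528}\right) \left(- \frac{1}{20453}\right) = \frac{1}{440312184} \approx 2.2711 \cdot 10^{-9}$)
$-37912 + Q = -37912 + \frac{1}{440312184} = - \frac{16693115519807}{440312184}$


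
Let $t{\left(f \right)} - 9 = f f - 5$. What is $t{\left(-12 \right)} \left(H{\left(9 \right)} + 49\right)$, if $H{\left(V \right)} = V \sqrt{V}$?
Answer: $11248$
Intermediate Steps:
$t{\left(f \right)} = 4 + f^{2}$ ($t{\left(f \right)} = 9 + \left(f f - 5\right) = 9 + \left(f^{2} - 5\right) = 9 + \left(-5 + f^{2}\right) = 4 + f^{2}$)
$H{\left(V \right)} = V^{\frac{3}{2}}$
$t{\left(-12 \right)} \left(H{\left(9 \right)} + 49\right) = \left(4 + \left(-12\right)^{2}\right) \left(9^{\frac{3}{2}} + 49\right) = \left(4 + 144\right) \left(27 + 49\right) = 148 \cdot 76 = 11248$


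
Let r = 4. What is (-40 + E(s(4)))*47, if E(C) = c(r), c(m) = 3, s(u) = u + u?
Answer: -1739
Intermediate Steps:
s(u) = 2*u
E(C) = 3
(-40 + E(s(4)))*47 = (-40 + 3)*47 = -37*47 = -1739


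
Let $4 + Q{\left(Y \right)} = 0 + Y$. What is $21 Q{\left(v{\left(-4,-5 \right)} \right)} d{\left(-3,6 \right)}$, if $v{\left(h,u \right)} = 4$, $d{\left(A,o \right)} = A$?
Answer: $0$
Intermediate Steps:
$Q{\left(Y \right)} = -4 + Y$ ($Q{\left(Y \right)} = -4 + \left(0 + Y\right) = -4 + Y$)
$21 Q{\left(v{\left(-4,-5 \right)} \right)} d{\left(-3,6 \right)} = 21 \left(-4 + 4\right) \left(-3\right) = 21 \cdot 0 \left(-3\right) = 0 \left(-3\right) = 0$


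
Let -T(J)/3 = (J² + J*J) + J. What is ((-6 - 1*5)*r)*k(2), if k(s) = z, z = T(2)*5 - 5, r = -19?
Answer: -32395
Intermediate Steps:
T(J) = -6*J² - 3*J (T(J) = -3*((J² + J*J) + J) = -3*((J² + J²) + J) = -3*(2*J² + J) = -3*(J + 2*J²) = -6*J² - 3*J)
z = -155 (z = -3*2*(1 + 2*2)*5 - 5 = -3*2*(1 + 4)*5 - 5 = -3*2*5*5 - 5 = -30*5 - 5 = -150 - 5 = -155)
k(s) = -155
((-6 - 1*5)*r)*k(2) = ((-6 - 1*5)*(-19))*(-155) = ((-6 - 5)*(-19))*(-155) = -11*(-19)*(-155) = 209*(-155) = -32395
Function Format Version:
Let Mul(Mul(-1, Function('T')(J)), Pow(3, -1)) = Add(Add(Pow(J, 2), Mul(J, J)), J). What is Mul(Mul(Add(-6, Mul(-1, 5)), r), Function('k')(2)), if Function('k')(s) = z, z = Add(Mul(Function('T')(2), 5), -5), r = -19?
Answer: -32395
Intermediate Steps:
Function('T')(J) = Add(Mul(-6, Pow(J, 2)), Mul(-3, J)) (Function('T')(J) = Mul(-3, Add(Add(Pow(J, 2), Mul(J, J)), J)) = Mul(-3, Add(Add(Pow(J, 2), Pow(J, 2)), J)) = Mul(-3, Add(Mul(2, Pow(J, 2)), J)) = Mul(-3, Add(J, Mul(2, Pow(J, 2)))) = Add(Mul(-6, Pow(J, 2)), Mul(-3, J)))
z = -155 (z = Add(Mul(Mul(-3, 2, Add(1, Mul(2, 2))), 5), -5) = Add(Mul(Mul(-3, 2, Add(1, 4)), 5), -5) = Add(Mul(Mul(-3, 2, 5), 5), -5) = Add(Mul(-30, 5), -5) = Add(-150, -5) = -155)
Function('k')(s) = -155
Mul(Mul(Add(-6, Mul(-1, 5)), r), Function('k')(2)) = Mul(Mul(Add(-6, Mul(-1, 5)), -19), -155) = Mul(Mul(Add(-6, -5), -19), -155) = Mul(Mul(-11, -19), -155) = Mul(209, -155) = -32395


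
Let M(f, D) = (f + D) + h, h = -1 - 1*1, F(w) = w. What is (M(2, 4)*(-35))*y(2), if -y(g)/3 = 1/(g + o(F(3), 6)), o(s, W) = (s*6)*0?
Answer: 210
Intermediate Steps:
h = -2 (h = -1 - 1 = -2)
o(s, W) = 0 (o(s, W) = (6*s)*0 = 0)
M(f, D) = -2 + D + f (M(f, D) = (f + D) - 2 = (D + f) - 2 = -2 + D + f)
y(g) = -3/g (y(g) = -3/(g + 0) = -3/g)
(M(2, 4)*(-35))*y(2) = ((-2 + 4 + 2)*(-35))*(-3/2) = (4*(-35))*(-3*1/2) = -140*(-3/2) = 210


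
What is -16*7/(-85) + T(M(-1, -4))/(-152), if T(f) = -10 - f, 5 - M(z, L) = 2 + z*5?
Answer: 9277/6460 ≈ 1.4361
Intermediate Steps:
M(z, L) = 3 - 5*z (M(z, L) = 5 - (2 + z*5) = 5 - (2 + 5*z) = 5 + (-2 - 5*z) = 3 - 5*z)
-16*7/(-85) + T(M(-1, -4))/(-152) = -16*7/(-85) + (-10 - (3 - 5*(-1)))/(-152) = -112*(-1/85) + (-10 - (3 + 5))*(-1/152) = 112/85 + (-10 - 1*8)*(-1/152) = 112/85 + (-10 - 8)*(-1/152) = 112/85 - 18*(-1/152) = 112/85 + 9/76 = 9277/6460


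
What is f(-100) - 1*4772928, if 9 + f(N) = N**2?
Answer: -4762937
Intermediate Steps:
f(N) = -9 + N**2
f(-100) - 1*4772928 = (-9 + (-100)**2) - 1*4772928 = (-9 + 10000) - 4772928 = 9991 - 4772928 = -4762937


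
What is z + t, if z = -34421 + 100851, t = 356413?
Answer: 422843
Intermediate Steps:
z = 66430
z + t = 66430 + 356413 = 422843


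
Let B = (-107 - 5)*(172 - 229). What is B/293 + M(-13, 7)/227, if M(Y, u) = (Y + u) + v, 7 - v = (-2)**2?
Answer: 1448289/66511 ≈ 21.775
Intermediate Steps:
v = 3 (v = 7 - 1*(-2)**2 = 7 - 1*4 = 7 - 4 = 3)
B = 6384 (B = -112*(-57) = 6384)
M(Y, u) = 3 + Y + u (M(Y, u) = (Y + u) + 3 = 3 + Y + u)
B/293 + M(-13, 7)/227 = 6384/293 + (3 - 13 + 7)/227 = 6384*(1/293) - 3*1/227 = 6384/293 - 3/227 = 1448289/66511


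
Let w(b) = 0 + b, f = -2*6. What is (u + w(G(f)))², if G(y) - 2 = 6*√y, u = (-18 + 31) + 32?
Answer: 1777 + 1128*I*√3 ≈ 1777.0 + 1953.8*I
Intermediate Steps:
u = 45 (u = 13 + 32 = 45)
f = -12
G(y) = 2 + 6*√y
w(b) = b
(u + w(G(f)))² = (45 + (2 + 6*√(-12)))² = (45 + (2 + 6*(2*I*√3)))² = (45 + (2 + 12*I*√3))² = (47 + 12*I*√3)²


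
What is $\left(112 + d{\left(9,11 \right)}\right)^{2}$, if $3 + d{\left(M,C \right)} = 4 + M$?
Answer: $14884$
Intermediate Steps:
$d{\left(M,C \right)} = 1 + M$ ($d{\left(M,C \right)} = -3 + \left(4 + M\right) = 1 + M$)
$\left(112 + d{\left(9,11 \right)}\right)^{2} = \left(112 + \left(1 + 9\right)\right)^{2} = \left(112 + 10\right)^{2} = 122^{2} = 14884$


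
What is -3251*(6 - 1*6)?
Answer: 0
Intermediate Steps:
-3251*(6 - 1*6) = -3251*(6 - 6) = -3251*0 = 0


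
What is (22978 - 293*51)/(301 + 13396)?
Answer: 8035/13697 ≈ 0.58663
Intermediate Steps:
(22978 - 293*51)/(301 + 13396) = (22978 - 14943)/13697 = 8035*(1/13697) = 8035/13697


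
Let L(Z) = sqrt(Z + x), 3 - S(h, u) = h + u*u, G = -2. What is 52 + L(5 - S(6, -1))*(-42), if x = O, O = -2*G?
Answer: 52 - 42*sqrt(13) ≈ -99.433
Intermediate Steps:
S(h, u) = 3 - h - u**2 (S(h, u) = 3 - (h + u*u) = 3 - (h + u**2) = 3 + (-h - u**2) = 3 - h - u**2)
O = 4 (O = -2*(-2) = 4)
x = 4
L(Z) = sqrt(4 + Z) (L(Z) = sqrt(Z + 4) = sqrt(4 + Z))
52 + L(5 - S(6, -1))*(-42) = 52 + sqrt(4 + (5 - (3 - 1*6 - 1*(-1)**2)))*(-42) = 52 + sqrt(4 + (5 - (3 - 6 - 1*1)))*(-42) = 52 + sqrt(4 + (5 - (3 - 6 - 1)))*(-42) = 52 + sqrt(4 + (5 - 1*(-4)))*(-42) = 52 + sqrt(4 + (5 + 4))*(-42) = 52 + sqrt(4 + 9)*(-42) = 52 + sqrt(13)*(-42) = 52 - 42*sqrt(13)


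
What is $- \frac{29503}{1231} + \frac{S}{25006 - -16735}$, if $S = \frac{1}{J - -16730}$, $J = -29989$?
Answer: $- \frac{16328255943488}{681289464289} \approx -23.967$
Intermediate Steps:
$S = - \frac{1}{13259}$ ($S = \frac{1}{-29989 - -16730} = \frac{1}{-29989 + 16730} = \frac{1}{-13259} = - \frac{1}{13259} \approx -7.542 \cdot 10^{-5}$)
$- \frac{29503}{1231} + \frac{S}{25006 - -16735} = - \frac{29503}{1231} - \frac{1}{13259 \left(25006 - -16735\right)} = \left(-29503\right) \frac{1}{1231} - \frac{1}{13259 \left(25006 + 16735\right)} = - \frac{29503}{1231} - \frac{1}{13259 \cdot 41741} = - \frac{29503}{1231} - \frac{1}{553443919} = - \frac{16328255943488}{681289464289}$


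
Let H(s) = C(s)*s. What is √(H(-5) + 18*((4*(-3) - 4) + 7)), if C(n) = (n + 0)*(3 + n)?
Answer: 2*I*√53 ≈ 14.56*I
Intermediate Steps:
C(n) = n*(3 + n)
H(s) = s²*(3 + s) (H(s) = (s*(3 + s))*s = s²*(3 + s))
√(H(-5) + 18*((4*(-3) - 4) + 7)) = √((-5)²*(3 - 5) + 18*((4*(-3) - 4) + 7)) = √(25*(-2) + 18*((-12 - 4) + 7)) = √(-50 + 18*(-16 + 7)) = √(-50 + 18*(-9)) = √(-50 - 162) = √(-212) = 2*I*√53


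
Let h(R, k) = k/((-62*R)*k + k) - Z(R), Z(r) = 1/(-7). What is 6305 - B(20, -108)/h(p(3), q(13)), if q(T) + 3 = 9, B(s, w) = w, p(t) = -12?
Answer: 1326145/188 ≈ 7054.0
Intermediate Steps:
q(T) = 6 (q(T) = -3 + 9 = 6)
Z(r) = -⅐
h(R, k) = ⅐ + k/(k - 62*R*k) (h(R, k) = k/((-62*R)*k + k) - 1*(-⅐) = k/(-62*R*k + k) + ⅐ = k/(k - 62*R*k) + ⅐ = ⅐ + k/(k - 62*R*k))
6305 - B(20, -108)/h(p(3), q(13)) = 6305 - (-108)/(2*(-4 + 31*(-12))/(7*(-1 + 62*(-12)))) = 6305 - (-108)/(2*(-4 - 372)/(7*(-1 - 744))) = 6305 - (-108)/((2/7)*(-376)/(-745)) = 6305 - (-108)/((2/7)*(-1/745)*(-376)) = 6305 - (-108)/752/5215 = 6305 - (-108)*5215/752 = 6305 - 1*(-140805/188) = 6305 + 140805/188 = 1326145/188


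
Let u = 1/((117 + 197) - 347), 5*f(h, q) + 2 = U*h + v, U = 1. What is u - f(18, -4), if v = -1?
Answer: -100/33 ≈ -3.0303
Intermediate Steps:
f(h, q) = -⅗ + h/5 (f(h, q) = -⅖ + (1*h - 1)/5 = -⅖ + (h - 1)/5 = -⅖ + (-1 + h)/5 = -⅖ + (-⅕ + h/5) = -⅗ + h/5)
u = -1/33 (u = 1/(314 - 347) = 1/(-33) = -1/33 ≈ -0.030303)
u - f(18, -4) = -1/33 - (-⅗ + (⅕)*18) = -1/33 - (-⅗ + 18/5) = -1/33 - 1*3 = -1/33 - 3 = -100/33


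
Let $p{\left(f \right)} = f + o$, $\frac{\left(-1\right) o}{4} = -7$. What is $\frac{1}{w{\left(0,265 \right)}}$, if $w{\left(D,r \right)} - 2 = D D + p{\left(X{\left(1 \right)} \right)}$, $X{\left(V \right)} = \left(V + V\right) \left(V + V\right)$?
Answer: $\frac{1}{34} \approx 0.029412$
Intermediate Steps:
$o = 28$ ($o = \left(-4\right) \left(-7\right) = 28$)
$X{\left(V \right)} = 4 V^{2}$ ($X{\left(V \right)} = 2 V 2 V = 4 V^{2}$)
$p{\left(f \right)} = 28 + f$ ($p{\left(f \right)} = f + 28 = 28 + f$)
$w{\left(D,r \right)} = 34 + D^{2}$ ($w{\left(D,r \right)} = 2 + \left(D D + \left(28 + 4 \cdot 1^{2}\right)\right) = 2 + \left(D^{2} + \left(28 + 4 \cdot 1\right)\right) = 2 + \left(D^{2} + \left(28 + 4\right)\right) = 2 + \left(D^{2} + 32\right) = 2 + \left(32 + D^{2}\right) = 34 + D^{2}$)
$\frac{1}{w{\left(0,265 \right)}} = \frac{1}{34 + 0^{2}} = \frac{1}{34 + 0} = \frac{1}{34}$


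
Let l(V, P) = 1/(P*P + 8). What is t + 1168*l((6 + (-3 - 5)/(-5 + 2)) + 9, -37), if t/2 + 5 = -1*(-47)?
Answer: 116836/1377 ≈ 84.848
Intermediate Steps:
l(V, P) = 1/(8 + P**2) (l(V, P) = 1/(P**2 + 8) = 1/(8 + P**2))
t = 84 (t = -10 + 2*(-1*(-47)) = -10 + 2*47 = -10 + 94 = 84)
t + 1168*l((6 + (-3 - 5)/(-5 + 2)) + 9, -37) = 84 + 1168/(8 + (-37)**2) = 84 + 1168/(8 + 1369) = 84 + 1168/1377 = 116836/1377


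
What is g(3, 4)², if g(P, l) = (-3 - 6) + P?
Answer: 36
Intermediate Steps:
g(P, l) = -9 + P
g(3, 4)² = (-9 + 3)² = (-6)² = 36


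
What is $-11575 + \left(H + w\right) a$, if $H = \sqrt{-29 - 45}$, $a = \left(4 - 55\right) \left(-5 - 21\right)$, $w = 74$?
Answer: $86549 + 1326 i \sqrt{74} \approx 86549.0 + 11407.0 i$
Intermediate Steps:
$a = 1326$ ($a = \left(-51\right) \left(-26\right) = 1326$)
$H = i \sqrt{74}$ ($H = \sqrt{-74} = i \sqrt{74} \approx 8.6023 i$)
$-11575 + \left(H + w\right) a = -11575 + \left(i \sqrt{74} + 74\right) 1326 = -11575 + \left(74 + i \sqrt{74}\right) 1326 = -11575 + \left(98124 + 1326 i \sqrt{74}\right) = 86549 + 1326 i \sqrt{74}$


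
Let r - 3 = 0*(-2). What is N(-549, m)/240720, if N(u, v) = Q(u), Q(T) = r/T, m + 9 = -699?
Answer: -1/44051760 ≈ -2.2701e-8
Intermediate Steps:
m = -708 (m = -9 - 699 = -708)
r = 3 (r = 3 + 0*(-2) = 3 + 0 = 3)
Q(T) = 3/T
N(u, v) = 3/u
N(-549, m)/240720 = (3/(-549))/240720 = (3*(-1/549))*(1/240720) = -1/183*1/240720 = -1/44051760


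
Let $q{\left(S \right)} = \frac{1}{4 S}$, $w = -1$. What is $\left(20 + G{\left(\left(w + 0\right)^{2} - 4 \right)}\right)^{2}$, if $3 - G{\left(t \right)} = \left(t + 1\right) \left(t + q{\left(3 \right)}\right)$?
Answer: $\frac{10609}{36} \approx 294.69$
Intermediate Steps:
$q{\left(S \right)} = \frac{1}{4 S}$
$G{\left(t \right)} = 3 - \left(1 + t\right) \left(\frac{1}{12} + t\right)$ ($G{\left(t \right)} = 3 - \left(t + 1\right) \left(t + \frac{1}{4 \cdot 3}\right) = 3 - \left(1 + t\right) \left(t + \frac{1}{4} \cdot \frac{1}{3}\right) = 3 - \left(1 + t\right) \left(t + \frac{1}{12}\right) = 3 - \left(1 + t\right) \left(\frac{1}{12} + t\right)$)
$\left(20 + G{\left(\left(w + 0\right)^{2} - 4 \right)}\right)^{2} = \left(20 - \left(- \frac{35}{12} + \left(\left(-1 + 0\right)^{2} - 4\right)^{2} + \frac{13 \left(\left(-1 + 0\right)^{2} - 4\right)}{12}\right)\right)^{2} = \left(20 - \left(- \frac{35}{12} + \left(\left(-1\right)^{2} - 4\right)^{2} + \frac{13 \left(\left(-1\right)^{2} - 4\right)}{12}\right)\right)^{2} = \left(20 - \left(- \frac{35}{12} + \left(1 - 4\right)^{2} + \frac{13 \left(1 - 4\right)}{12}\right)\right)^{2} = \left(20 - \frac{17}{6}\right)^{2} = \left(\frac{103}{6}\right)^{2} = \frac{10609}{36}$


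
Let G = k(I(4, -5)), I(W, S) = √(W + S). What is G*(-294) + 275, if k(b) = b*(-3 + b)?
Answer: 569 + 882*I ≈ 569.0 + 882.0*I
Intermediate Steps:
I(W, S) = √(S + W)
G = I*(-3 + I) (G = √(-5 + 4)*(-3 + √(-5 + 4)) = √(-1)*(-3 + √(-1)) = I*(-3 + I) ≈ -1.0 - 3.0*I)
G*(-294) + 275 = (I*(-3 + I))*(-294) + 275 = -294*I*(-3 + I) + 275 = 275 - 294*I*(-3 + I)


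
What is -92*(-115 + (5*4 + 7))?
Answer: 8096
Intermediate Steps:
-92*(-115 + (5*4 + 7)) = -92*(-115 + (20 + 7)) = -92*(-115 + 27) = -92*(-88) = 8096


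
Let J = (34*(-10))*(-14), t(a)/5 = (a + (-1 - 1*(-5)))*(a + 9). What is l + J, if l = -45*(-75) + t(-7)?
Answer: 8105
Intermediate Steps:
t(a) = 5*(4 + a)*(9 + a) (t(a) = 5*((a + (-1 - 1*(-5)))*(a + 9)) = 5*((a + (-1 + 5))*(9 + a)) = 5*((a + 4)*(9 + a)) = 5*((4 + a)*(9 + a)) = 5*(4 + a)*(9 + a))
J = 4760 (J = -340*(-14) = 4760)
l = 3345 (l = -45*(-75) + (180 + 5*(-7)**2 + 65*(-7)) = 3375 + (180 + 5*49 - 455) = 3375 + (180 + 245 - 455) = 3375 - 30 = 3345)
l + J = 3345 + 4760 = 8105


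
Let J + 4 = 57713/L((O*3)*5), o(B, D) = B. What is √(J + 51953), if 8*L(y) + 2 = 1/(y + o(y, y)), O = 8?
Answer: I*√41158261331/479 ≈ 423.54*I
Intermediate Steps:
L(y) = -¼ + 1/(16*y) (L(y) = -¼ + 1/(8*(y + y)) = -¼ + 1/(8*((2*y))) = -¼ + (1/(2*y))/8 = -¼ + 1/(16*y))
J = -110810876/479 (J = -4 + 57713/(((1 - 4*8*3*5)/(16*(((8*3)*5))))) = -4 + 57713/(((1 - 96*5)/(16*((24*5))))) = -4 + 57713/(((1/16)*(1 - 4*120)/120)) = -4 + 57713/(((1/16)*(1/120)*(1 - 480))) = -4 + 57713/(((1/16)*(1/120)*(-479))) = -4 + 57713/(-479/1920) = -4 + 57713*(-1920/479) = -4 - 110808960/479 = -110810876/479 ≈ -2.3134e+5)
√(J + 51953) = √(-110810876/479 + 51953) = √(-85925389/479) = I*√41158261331/479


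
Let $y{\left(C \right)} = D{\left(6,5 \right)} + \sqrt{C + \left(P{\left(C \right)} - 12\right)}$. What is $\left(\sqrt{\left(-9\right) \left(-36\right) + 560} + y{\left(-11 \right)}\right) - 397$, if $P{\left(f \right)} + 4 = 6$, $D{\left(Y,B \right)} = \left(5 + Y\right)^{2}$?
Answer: $-276 + 2 \sqrt{221} + i \sqrt{21} \approx -246.27 + 4.5826 i$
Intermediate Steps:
$P{\left(f \right)} = 2$ ($P{\left(f \right)} = -4 + 6 = 2$)
$y{\left(C \right)} = 121 + \sqrt{-10 + C}$ ($y{\left(C \right)} = \left(5 + 6\right)^{2} + \sqrt{C + \left(2 - 12\right)} = 11^{2} + \sqrt{C - 10} = 121 + \sqrt{-10 + C}$)
$\left(\sqrt{\left(-9\right) \left(-36\right) + 560} + y{\left(-11 \right)}\right) - 397 = \left(\sqrt{\left(-9\right) \left(-36\right) + 560} + \left(121 + \sqrt{-10 - 11}\right)\right) - 397 = \left(\sqrt{324 + 560} + \left(121 + \sqrt{-21}\right)\right) - 397 = \left(\sqrt{884} + \left(121 + i \sqrt{21}\right)\right) - 397 = \left(2 \sqrt{221} + \left(121 + i \sqrt{21}\right)\right) - 397 = \left(121 + 2 \sqrt{221} + i \sqrt{21}\right) - 397 = -276 + 2 \sqrt{221} + i \sqrt{21}$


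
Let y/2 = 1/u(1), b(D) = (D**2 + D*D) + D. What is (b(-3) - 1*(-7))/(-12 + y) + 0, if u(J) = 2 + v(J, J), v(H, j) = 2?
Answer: -44/23 ≈ -1.9130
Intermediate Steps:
b(D) = D + 2*D**2 (b(D) = (D**2 + D**2) + D = 2*D**2 + D = D + 2*D**2)
u(J) = 4 (u(J) = 2 + 2 = 4)
y = 1/2 (y = 2/4 = 2*(1/4) = 1/2 ≈ 0.50000)
(b(-3) - 1*(-7))/(-12 + y) + 0 = (-3*(1 + 2*(-3)) - 1*(-7))/(-12 + 1/2) + 0 = (-3*(1 - 6) + 7)/(-23/2) + 0 = (-3*(-5) + 7)*(-2/23) + 0 = (15 + 7)*(-2/23) + 0 = 22*(-2/23) + 0 = -44/23 + 0 = -44/23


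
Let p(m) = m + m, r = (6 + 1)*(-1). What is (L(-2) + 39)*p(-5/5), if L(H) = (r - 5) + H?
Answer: -50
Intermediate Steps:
r = -7 (r = 7*(-1) = -7)
p(m) = 2*m
L(H) = -12 + H (L(H) = (-7 - 5) + H = -12 + H)
(L(-2) + 39)*p(-5/5) = ((-12 - 2) + 39)*(2*(-5/5)) = (-14 + 39)*(2*(-5*⅕)) = 25*(2*(-1)) = 25*(-2) = -50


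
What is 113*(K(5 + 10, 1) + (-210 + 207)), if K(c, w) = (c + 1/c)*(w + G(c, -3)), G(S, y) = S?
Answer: 403523/15 ≈ 26902.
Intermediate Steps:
K(c, w) = (c + w)*(c + 1/c) (K(c, w) = (c + 1/c)*(w + c) = (c + 1/c)*(c + w) = (c + w)*(c + 1/c))
113*(K(5 + 10, 1) + (-210 + 207)) = 113*(((5 + 10) + 1 + (5 + 10)²*((5 + 10) + 1))/(5 + 10) + (-210 + 207)) = 113*((15 + 1 + 15²*(15 + 1))/15 - 3) = 113*((15 + 1 + 225*16)/15 - 3) = 113*((15 + 1 + 3600)/15 - 3) = 113*((1/15)*3616 - 3) = 113*(3616/15 - 3) = 113*(3571/15) = 403523/15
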